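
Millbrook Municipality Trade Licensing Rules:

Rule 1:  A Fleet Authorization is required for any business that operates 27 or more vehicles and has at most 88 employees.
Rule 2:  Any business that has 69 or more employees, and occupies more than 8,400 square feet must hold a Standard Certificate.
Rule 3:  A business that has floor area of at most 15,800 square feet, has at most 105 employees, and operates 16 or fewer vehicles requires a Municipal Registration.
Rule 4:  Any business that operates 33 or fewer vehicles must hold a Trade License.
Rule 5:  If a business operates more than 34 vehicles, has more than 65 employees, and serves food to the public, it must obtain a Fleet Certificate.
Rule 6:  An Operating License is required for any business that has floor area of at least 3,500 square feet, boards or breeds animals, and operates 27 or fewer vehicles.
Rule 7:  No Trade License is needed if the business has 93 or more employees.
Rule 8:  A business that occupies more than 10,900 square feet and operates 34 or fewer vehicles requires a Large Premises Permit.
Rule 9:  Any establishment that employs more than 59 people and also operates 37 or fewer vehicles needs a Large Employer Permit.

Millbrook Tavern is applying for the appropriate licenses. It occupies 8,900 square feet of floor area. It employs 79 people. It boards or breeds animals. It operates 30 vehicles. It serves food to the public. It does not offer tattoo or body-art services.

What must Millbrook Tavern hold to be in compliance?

Fleet Authorization, Large Employer Permit, Standard Certificate, Trade License

Rule 1: vehicles 30 ≥ 27; employees 79 ≤ 88 → Fleet Authorization required.
Rule 2: employees 79 ≥ 69; floor area 8,900 square feet > 8,400 square feet → Standard Certificate required.
Rule 3: floor area 8,900 square feet ≤ 15,800 square feet; employees 79 ≤ 105; vehicles 30 > 16 → Municipal Registration not required.
Rule 4: vehicles 30 ≤ 33 → Trade License required.
Rule 5: vehicles 30 ≤ 34; employees 79 > 65; serves food to the public → Fleet Certificate not required.
Rule 6: floor area 8,900 square feet ≥ 3,500 square feet; boards or breeds animals; vehicles 30 > 27 → Operating License not required.
Rule 7: employees 79 < 93 → Trade License exemption does not apply.
Rule 8: floor area 8,900 square feet ≤ 10,900 square feet; vehicles 30 ≤ 34 → Large Premises Permit not required.
Rule 9: employees 79 > 59; vehicles 30 ≤ 37 → Large Employer Permit required.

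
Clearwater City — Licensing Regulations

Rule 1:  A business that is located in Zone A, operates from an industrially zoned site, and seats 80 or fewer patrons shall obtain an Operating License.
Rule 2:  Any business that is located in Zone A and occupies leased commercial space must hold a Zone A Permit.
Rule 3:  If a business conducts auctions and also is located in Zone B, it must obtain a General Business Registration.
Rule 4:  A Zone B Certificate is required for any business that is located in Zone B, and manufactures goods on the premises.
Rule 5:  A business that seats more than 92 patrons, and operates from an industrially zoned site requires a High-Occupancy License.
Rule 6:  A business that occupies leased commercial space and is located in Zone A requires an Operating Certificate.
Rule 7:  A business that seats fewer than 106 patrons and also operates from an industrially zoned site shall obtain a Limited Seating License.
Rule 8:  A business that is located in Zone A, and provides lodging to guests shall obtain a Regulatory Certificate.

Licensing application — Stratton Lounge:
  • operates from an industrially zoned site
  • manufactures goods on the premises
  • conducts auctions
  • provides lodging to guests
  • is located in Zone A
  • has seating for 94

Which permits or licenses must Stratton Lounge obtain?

Rule 1: is located in Zone A; operates from an industrially zoned site; seating 94 > 80 → Operating License not required.
Rule 2: is located in Zone A; operates from an industrially zoned site (not: occupies leased commercial space) → Zone A Permit not required.
Rule 3: conducts auctions; is located in Zone A (not: is located in Zone B) → General Business Registration not required.
Rule 4: is located in Zone A (not: is located in Zone B); manufactures goods on the premises → Zone B Certificate not required.
Rule 5: seating 94 > 92; operates from an industrially zoned site → High-Occupancy License required.
Rule 6: operates from an industrially zoned site (not: occupies leased commercial space); is located in Zone A → Operating Certificate not required.
Rule 7: seating 94 < 106; operates from an industrially zoned site → Limited Seating License required.
Rule 8: is located in Zone A; provides lodging to guests → Regulatory Certificate required.

High-Occupancy License, Limited Seating License, Regulatory Certificate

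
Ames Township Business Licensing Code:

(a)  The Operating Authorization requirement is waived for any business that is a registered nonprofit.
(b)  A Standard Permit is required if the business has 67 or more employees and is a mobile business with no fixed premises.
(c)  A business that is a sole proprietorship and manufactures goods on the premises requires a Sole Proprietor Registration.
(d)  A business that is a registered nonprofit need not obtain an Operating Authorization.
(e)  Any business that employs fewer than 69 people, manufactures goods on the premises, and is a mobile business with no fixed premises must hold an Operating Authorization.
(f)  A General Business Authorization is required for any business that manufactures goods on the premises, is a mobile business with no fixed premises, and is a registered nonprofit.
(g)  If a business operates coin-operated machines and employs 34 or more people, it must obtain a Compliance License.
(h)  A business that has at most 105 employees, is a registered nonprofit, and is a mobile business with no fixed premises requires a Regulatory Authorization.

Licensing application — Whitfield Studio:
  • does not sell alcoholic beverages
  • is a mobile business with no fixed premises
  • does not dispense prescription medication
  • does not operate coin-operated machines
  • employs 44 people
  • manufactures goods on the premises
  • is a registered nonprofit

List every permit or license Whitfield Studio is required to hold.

General Business Authorization, Regulatory Authorization

(a) is a registered nonprofit → exempt from Operating Authorization.
(b) employees 44 < 67; is a mobile business with no fixed premises → Standard Permit not required.
(c) is a registered nonprofit (not: is a sole proprietorship); manufactures goods on the premises → Sole Proprietor Registration not required.
(d) is a registered nonprofit → exempt from Operating Authorization.
(e) employees 44 < 69; manufactures goods on the premises; is a mobile business with no fixed premises → Operating Authorization required.
(f) manufactures goods on the premises; is a mobile business with no fixed premises; is a registered nonprofit → General Business Authorization required.
(g) does not operate coin-operated machines; employees 44 ≥ 34 → Compliance License not required.
(h) employees 44 ≤ 105; is a registered nonprofit; is a mobile business with no fixed premises → Regulatory Authorization required.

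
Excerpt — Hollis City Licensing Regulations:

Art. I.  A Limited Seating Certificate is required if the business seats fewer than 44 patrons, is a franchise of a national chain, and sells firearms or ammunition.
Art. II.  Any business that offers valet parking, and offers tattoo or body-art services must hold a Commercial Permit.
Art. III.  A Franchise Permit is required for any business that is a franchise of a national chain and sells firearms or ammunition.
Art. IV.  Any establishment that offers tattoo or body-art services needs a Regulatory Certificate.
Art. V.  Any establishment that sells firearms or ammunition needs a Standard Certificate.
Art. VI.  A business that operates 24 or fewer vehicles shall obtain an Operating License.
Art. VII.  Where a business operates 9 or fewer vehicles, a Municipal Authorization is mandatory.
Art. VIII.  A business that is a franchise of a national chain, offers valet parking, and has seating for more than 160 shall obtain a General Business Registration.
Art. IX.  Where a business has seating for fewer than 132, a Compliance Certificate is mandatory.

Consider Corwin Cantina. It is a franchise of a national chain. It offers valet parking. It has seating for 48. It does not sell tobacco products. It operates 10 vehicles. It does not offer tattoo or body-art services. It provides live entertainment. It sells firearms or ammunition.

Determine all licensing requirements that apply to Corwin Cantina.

Art. I. seating 48 ≥ 44; is a franchise of a national chain; sells firearms or ammunition → Limited Seating Certificate not required.
Art. II. offers valet parking; does not offer tattoo or body-art services → Commercial Permit not required.
Art. III. is a franchise of a national chain; sells firearms or ammunition → Franchise Permit required.
Art. IV. does not offer tattoo or body-art services → Regulatory Certificate not required.
Art. V. sells firearms or ammunition → Standard Certificate required.
Art. VI. vehicles 10 ≤ 24 → Operating License required.
Art. VII. vehicles 10 > 9 → Municipal Authorization not required.
Art. VIII. is a franchise of a national chain; offers valet parking; seating 48 ≤ 160 → General Business Registration not required.
Art. IX. seating 48 < 132 → Compliance Certificate required.

Compliance Certificate, Franchise Permit, Operating License, Standard Certificate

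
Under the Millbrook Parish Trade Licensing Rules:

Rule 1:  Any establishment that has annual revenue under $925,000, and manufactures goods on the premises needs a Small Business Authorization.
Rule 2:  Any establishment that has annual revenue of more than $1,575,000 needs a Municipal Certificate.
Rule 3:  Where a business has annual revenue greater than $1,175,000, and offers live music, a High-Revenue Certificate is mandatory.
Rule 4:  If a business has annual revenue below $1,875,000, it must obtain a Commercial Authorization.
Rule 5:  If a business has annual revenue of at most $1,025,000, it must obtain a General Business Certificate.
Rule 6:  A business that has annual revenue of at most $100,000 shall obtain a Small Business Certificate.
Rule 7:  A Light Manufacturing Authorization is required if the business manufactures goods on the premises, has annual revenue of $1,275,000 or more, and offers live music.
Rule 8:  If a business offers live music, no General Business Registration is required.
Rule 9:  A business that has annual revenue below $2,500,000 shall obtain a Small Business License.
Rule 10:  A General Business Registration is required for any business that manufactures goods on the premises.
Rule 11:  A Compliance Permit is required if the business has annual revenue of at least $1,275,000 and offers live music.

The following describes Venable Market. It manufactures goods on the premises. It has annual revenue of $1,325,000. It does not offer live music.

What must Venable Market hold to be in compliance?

Commercial Authorization, General Business Registration, Small Business License

Rule 1: revenue $1,325,000 ≥ $925,000; manufactures goods on the premises → Small Business Authorization not required.
Rule 2: revenue $1,325,000 ≤ $1,575,000 → Municipal Certificate not required.
Rule 3: revenue $1,325,000 > $1,175,000; does not offer live music → High-Revenue Certificate not required.
Rule 4: revenue $1,325,000 < $1,875,000 → Commercial Authorization required.
Rule 5: revenue $1,325,000 > $1,025,000 → General Business Certificate not required.
Rule 6: revenue $1,325,000 > $100,000 → Small Business Certificate not required.
Rule 7: manufactures goods on the premises; revenue $1,325,000 ≥ $1,275,000; does not offer live music → Light Manufacturing Authorization not required.
Rule 8: does not offer live music → General Business Registration exemption does not apply.
Rule 9: revenue $1,325,000 < $2,500,000 → Small Business License required.
Rule 10: manufactures goods on the premises → General Business Registration required.
Rule 11: revenue $1,325,000 ≥ $1,275,000; does not offer live music → Compliance Permit not required.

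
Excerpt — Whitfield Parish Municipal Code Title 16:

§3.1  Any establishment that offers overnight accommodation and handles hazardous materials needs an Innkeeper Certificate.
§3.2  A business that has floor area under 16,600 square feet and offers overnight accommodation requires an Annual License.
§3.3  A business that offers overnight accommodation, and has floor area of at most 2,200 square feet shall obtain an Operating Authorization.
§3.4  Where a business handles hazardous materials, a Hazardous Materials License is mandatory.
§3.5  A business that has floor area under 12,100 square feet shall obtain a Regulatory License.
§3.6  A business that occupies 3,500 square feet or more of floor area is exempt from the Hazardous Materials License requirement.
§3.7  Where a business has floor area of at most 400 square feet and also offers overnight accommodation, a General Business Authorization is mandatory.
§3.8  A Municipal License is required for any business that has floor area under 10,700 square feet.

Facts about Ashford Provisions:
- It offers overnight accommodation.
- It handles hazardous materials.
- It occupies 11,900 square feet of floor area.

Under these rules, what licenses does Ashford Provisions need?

§3.1 offers overnight accommodation; handles hazardous materials → Innkeeper Certificate required.
§3.2 floor area 11,900 square feet < 16,600 square feet; offers overnight accommodation → Annual License required.
§3.3 offers overnight accommodation; floor area 11,900 square feet > 2,200 square feet → Operating Authorization not required.
§3.4 handles hazardous materials → Hazardous Materials License required.
§3.5 floor area 11,900 square feet < 12,100 square feet → Regulatory License required.
§3.6 floor area 11,900 square feet ≥ 3,500 square feet → exempt from Hazardous Materials License.
§3.7 floor area 11,900 square feet > 400 square feet; offers overnight accommodation → General Business Authorization not required.
§3.8 floor area 11,900 square feet ≥ 10,700 square feet → Municipal License not required.

Annual License, Innkeeper Certificate, Regulatory License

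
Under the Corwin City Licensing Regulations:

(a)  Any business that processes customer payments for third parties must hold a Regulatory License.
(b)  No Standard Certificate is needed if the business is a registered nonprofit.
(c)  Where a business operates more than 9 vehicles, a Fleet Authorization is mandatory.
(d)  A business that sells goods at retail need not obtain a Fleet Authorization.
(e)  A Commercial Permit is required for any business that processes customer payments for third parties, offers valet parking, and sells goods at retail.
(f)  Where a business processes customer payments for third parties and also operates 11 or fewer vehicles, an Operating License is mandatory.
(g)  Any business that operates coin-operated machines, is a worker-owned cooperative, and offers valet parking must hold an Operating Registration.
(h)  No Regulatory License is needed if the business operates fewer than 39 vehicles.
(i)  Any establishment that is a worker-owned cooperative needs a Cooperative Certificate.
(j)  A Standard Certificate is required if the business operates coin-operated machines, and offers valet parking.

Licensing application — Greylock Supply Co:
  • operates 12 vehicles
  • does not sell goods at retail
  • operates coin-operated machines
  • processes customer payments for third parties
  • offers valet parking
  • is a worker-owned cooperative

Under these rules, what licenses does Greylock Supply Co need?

Cooperative Certificate, Fleet Authorization, Operating Registration, Standard Certificate

(a) processes customer payments for third parties → Regulatory License required.
(b) is a worker-owned cooperative (not: is a registered nonprofit) → Standard Certificate exemption does not apply.
(c) vehicles 12 > 9 → Fleet Authorization required.
(d) does not sell goods at retail → Fleet Authorization exemption does not apply.
(e) processes customer payments for third parties; offers valet parking; does not sell goods at retail → Commercial Permit not required.
(f) processes customer payments for third parties; vehicles 12 > 11 → Operating License not required.
(g) operates coin-operated machines; is a worker-owned cooperative; offers valet parking → Operating Registration required.
(h) vehicles 12 < 39 → exempt from Regulatory License.
(i) is a worker-owned cooperative → Cooperative Certificate required.
(j) operates coin-operated machines; offers valet parking → Standard Certificate required.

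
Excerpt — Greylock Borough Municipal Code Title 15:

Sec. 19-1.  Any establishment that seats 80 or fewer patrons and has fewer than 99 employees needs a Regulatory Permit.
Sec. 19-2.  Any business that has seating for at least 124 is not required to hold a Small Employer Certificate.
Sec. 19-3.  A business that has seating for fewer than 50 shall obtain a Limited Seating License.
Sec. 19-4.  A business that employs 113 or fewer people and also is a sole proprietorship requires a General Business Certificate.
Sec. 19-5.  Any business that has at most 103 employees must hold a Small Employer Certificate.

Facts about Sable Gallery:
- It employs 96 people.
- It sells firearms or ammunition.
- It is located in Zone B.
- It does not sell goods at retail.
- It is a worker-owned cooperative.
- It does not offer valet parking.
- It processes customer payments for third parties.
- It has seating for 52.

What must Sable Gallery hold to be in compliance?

Regulatory Permit, Small Employer Certificate

Sec. 19-1. seating 52 ≤ 80; employees 96 < 99 → Regulatory Permit required.
Sec. 19-2. seating 52 < 124 → Small Employer Certificate exemption does not apply.
Sec. 19-3. seating 52 ≥ 50 → Limited Seating License not required.
Sec. 19-4. employees 96 ≤ 113; is a worker-owned cooperative (not: is a sole proprietorship) → General Business Certificate not required.
Sec. 19-5. employees 96 ≤ 103 → Small Employer Certificate required.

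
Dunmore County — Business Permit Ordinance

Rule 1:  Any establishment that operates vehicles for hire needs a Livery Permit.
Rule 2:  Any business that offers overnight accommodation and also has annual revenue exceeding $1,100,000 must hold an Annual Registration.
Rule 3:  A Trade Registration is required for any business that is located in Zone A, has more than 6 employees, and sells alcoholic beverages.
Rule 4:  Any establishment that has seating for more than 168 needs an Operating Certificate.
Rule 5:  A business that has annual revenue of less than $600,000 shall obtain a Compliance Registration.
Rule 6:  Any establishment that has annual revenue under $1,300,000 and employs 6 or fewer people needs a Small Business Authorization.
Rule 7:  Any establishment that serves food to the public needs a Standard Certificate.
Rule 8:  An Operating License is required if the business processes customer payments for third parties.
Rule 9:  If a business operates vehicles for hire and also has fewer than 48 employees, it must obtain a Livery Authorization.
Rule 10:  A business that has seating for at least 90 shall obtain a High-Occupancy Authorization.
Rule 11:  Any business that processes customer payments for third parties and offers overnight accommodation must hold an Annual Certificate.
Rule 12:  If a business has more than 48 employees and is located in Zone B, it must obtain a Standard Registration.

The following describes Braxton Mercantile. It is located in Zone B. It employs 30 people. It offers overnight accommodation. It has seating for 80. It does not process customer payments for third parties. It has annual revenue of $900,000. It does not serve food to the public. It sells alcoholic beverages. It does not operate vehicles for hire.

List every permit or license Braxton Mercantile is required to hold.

Rule 1: does not operate vehicles for hire → Livery Permit not required.
Rule 2: offers overnight accommodation; revenue $900,000 ≤ $1,100,000 → Annual Registration not required.
Rule 3: is located in Zone B (not: is located in Zone A); employees 30 > 6; sells alcoholic beverages → Trade Registration not required.
Rule 4: seating 80 ≤ 168 → Operating Certificate not required.
Rule 5: revenue $900,000 ≥ $600,000 → Compliance Registration not required.
Rule 6: revenue $900,000 < $1,300,000; employees 30 > 6 → Small Business Authorization not required.
Rule 7: does not serve food to the public → Standard Certificate not required.
Rule 8: does not process customer payments for third parties → Operating License not required.
Rule 9: does not operate vehicles for hire; employees 30 < 48 → Livery Authorization not required.
Rule 10: seating 80 < 90 → High-Occupancy Authorization not required.
Rule 11: does not process customer payments for third parties; offers overnight accommodation → Annual Certificate not required.
Rule 12: employees 30 ≤ 48; is located in Zone B → Standard Registration not required.

None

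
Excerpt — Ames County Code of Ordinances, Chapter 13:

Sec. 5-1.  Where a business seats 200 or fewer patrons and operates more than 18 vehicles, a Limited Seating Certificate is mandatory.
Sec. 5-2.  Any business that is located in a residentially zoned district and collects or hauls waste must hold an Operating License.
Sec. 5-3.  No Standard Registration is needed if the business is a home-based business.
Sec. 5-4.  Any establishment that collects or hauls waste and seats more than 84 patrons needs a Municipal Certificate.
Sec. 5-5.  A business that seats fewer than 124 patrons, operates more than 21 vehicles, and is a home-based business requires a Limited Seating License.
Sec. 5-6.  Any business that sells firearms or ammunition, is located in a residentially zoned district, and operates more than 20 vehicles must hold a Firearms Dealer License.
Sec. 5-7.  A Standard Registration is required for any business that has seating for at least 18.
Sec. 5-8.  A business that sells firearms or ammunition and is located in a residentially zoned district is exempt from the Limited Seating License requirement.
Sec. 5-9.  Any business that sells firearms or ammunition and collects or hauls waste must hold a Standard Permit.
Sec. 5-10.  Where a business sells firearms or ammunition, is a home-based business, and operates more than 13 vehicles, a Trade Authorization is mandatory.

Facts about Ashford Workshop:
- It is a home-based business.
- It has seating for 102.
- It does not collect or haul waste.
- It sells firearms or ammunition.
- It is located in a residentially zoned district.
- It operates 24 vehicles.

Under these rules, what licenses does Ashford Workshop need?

Firearms Dealer License, Limited Seating Certificate, Trade Authorization

Sec. 5-1. seating 102 ≤ 200; vehicles 24 > 18 → Limited Seating Certificate required.
Sec. 5-2. is located in a residentially zoned district; does not collect or haul waste → Operating License not required.
Sec. 5-3. is a home-based business → exempt from Standard Registration.
Sec. 5-4. does not collect or haul waste; seating 102 > 84 → Municipal Certificate not required.
Sec. 5-5. seating 102 < 124; vehicles 24 > 21; is a home-based business → Limited Seating License required.
Sec. 5-6. sells firearms or ammunition; is located in a residentially zoned district; vehicles 24 > 20 → Firearms Dealer License required.
Sec. 5-7. seating 102 ≥ 18 → Standard Registration required.
Sec. 5-8. sells firearms or ammunition; is located in a residentially zoned district → exempt from Limited Seating License.
Sec. 5-9. sells firearms or ammunition; does not collect or haul waste → Standard Permit not required.
Sec. 5-10. sells firearms or ammunition; is a home-based business; vehicles 24 > 13 → Trade Authorization required.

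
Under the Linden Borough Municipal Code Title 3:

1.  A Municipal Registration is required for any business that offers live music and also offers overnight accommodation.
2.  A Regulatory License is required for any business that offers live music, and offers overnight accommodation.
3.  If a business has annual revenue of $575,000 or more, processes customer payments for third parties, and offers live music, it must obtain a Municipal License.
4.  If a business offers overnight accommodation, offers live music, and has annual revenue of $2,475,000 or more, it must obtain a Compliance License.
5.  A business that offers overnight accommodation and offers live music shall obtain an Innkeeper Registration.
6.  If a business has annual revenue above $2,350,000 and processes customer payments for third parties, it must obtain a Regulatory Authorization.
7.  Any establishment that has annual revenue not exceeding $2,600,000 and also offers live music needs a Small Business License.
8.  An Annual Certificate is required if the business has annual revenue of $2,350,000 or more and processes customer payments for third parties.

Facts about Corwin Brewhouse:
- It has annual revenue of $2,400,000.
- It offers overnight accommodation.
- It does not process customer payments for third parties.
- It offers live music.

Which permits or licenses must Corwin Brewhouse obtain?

1. offers live music; offers overnight accommodation → Municipal Registration required.
2. offers live music; offers overnight accommodation → Regulatory License required.
3. revenue $2,400,000 ≥ $575,000; does not process customer payments for third parties; offers live music → Municipal License not required.
4. offers overnight accommodation; offers live music; revenue $2,400,000 < $2,475,000 → Compliance License not required.
5. offers overnight accommodation; offers live music → Innkeeper Registration required.
6. revenue $2,400,000 > $2,350,000; does not process customer payments for third parties → Regulatory Authorization not required.
7. revenue $2,400,000 ≤ $2,600,000; offers live music → Small Business License required.
8. revenue $2,400,000 ≥ $2,350,000; does not process customer payments for third parties → Annual Certificate not required.

Innkeeper Registration, Municipal Registration, Regulatory License, Small Business License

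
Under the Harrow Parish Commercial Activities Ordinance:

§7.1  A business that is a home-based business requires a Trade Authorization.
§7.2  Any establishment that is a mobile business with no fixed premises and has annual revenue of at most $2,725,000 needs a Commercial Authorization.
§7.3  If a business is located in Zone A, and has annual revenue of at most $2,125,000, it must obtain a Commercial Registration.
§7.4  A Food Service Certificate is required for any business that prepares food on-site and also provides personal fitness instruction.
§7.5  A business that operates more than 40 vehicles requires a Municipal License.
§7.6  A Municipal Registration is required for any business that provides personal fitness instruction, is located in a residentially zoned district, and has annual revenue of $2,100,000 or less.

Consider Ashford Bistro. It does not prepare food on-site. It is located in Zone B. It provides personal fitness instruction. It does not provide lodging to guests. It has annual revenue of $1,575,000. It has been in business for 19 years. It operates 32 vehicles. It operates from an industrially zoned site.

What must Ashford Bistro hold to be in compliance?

None

§7.1 operates from an industrially zoned site (not: is a home-based business) → Trade Authorization not required.
§7.2 operates from an industrially zoned site (not: is a mobile business with no fixed premises); revenue $1,575,000 ≤ $2,725,000 → Commercial Authorization not required.
§7.3 is located in Zone B (not: is located in Zone A); revenue $1,575,000 ≤ $2,125,000 → Commercial Registration not required.
§7.4 does not prepare food on-site; provides personal fitness instruction → Food Service Certificate not required.
§7.5 vehicles 32 ≤ 40 → Municipal License not required.
§7.6 provides personal fitness instruction; is located in Zone B (not: is located in a residentially zoned district); revenue $1,575,000 ≤ $2,100,000 → Municipal Registration not required.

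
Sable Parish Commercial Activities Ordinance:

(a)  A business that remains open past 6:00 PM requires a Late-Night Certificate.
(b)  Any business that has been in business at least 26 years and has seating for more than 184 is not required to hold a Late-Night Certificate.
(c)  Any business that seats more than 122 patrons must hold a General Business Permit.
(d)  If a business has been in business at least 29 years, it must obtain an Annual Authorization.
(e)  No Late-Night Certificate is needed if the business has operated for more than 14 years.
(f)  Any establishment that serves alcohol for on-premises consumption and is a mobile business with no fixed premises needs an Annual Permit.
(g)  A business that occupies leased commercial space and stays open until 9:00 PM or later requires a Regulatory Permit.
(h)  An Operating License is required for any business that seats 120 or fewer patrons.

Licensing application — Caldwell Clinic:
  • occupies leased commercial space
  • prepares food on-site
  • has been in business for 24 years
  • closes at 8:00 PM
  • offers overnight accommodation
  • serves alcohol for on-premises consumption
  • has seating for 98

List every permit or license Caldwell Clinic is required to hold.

Operating License

(a) closes 8:00 PM, after 6:00 PM → Late-Night Certificate required.
(b) years in business 24 < 26; seating 98 ≤ 184 → Late-Night Certificate exemption does not apply.
(c) seating 98 ≤ 122 → General Business Permit not required.
(d) years in business 24 < 29 → Annual Authorization not required.
(e) years in business 24 > 14 → exempt from Late-Night Certificate.
(f) serves alcohol for on-premises consumption; occupies leased commercial space (not: is a mobile business with no fixed premises) → Annual Permit not required.
(g) occupies leased commercial space; closes 8:00 PM, at/before 9:00 PM → Regulatory Permit not required.
(h) seating 98 ≤ 120 → Operating License required.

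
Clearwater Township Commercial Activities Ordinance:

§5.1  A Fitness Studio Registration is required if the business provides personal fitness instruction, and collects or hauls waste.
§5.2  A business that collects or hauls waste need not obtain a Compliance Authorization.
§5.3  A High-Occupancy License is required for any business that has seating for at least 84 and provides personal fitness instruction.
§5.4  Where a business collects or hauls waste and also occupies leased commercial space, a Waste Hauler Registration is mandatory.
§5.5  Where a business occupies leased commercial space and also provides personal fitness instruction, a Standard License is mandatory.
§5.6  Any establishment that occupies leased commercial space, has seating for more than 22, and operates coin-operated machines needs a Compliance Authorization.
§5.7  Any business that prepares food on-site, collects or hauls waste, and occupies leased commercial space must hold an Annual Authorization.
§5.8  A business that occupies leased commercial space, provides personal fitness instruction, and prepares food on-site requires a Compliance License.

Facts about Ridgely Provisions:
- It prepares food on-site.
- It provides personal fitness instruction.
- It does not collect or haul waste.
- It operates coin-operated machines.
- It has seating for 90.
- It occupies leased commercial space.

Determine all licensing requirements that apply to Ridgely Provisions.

Compliance Authorization, Compliance License, High-Occupancy License, Standard License

§5.1 provides personal fitness instruction; does not collect or haul waste → Fitness Studio Registration not required.
§5.2 does not collect or haul waste → Compliance Authorization exemption does not apply.
§5.3 seating 90 ≥ 84; provides personal fitness instruction → High-Occupancy License required.
§5.4 does not collect or haul waste; occupies leased commercial space → Waste Hauler Registration not required.
§5.5 occupies leased commercial space; provides personal fitness instruction → Standard License required.
§5.6 occupies leased commercial space; seating 90 > 22; operates coin-operated machines → Compliance Authorization required.
§5.7 prepares food on-site; does not collect or haul waste; occupies leased commercial space → Annual Authorization not required.
§5.8 occupies leased commercial space; provides personal fitness instruction; prepares food on-site → Compliance License required.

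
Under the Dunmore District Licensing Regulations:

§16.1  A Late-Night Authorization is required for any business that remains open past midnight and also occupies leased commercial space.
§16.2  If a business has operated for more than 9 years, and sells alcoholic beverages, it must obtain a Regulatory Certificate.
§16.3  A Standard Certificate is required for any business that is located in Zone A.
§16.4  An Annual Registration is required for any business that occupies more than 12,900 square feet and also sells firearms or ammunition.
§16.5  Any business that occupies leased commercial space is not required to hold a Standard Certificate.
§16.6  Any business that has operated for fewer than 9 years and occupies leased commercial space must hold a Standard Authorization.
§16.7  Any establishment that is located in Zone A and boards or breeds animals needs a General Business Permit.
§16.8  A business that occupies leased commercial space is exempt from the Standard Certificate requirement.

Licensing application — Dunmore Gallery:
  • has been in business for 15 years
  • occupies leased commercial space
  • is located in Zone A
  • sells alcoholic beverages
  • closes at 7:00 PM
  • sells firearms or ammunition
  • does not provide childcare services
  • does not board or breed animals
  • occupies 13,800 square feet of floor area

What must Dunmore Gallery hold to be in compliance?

§16.1 closes 7:00 PM, at/before midnight; occupies leased commercial space → Late-Night Authorization not required.
§16.2 years in business 15 > 9; sells alcoholic beverages → Regulatory Certificate required.
§16.3 is located in Zone A → Standard Certificate required.
§16.4 floor area 13,800 square feet > 12,900 square feet; sells firearms or ammunition → Annual Registration required.
§16.5 occupies leased commercial space → exempt from Standard Certificate.
§16.6 years in business 15 ≥ 9; occupies leased commercial space → Standard Authorization not required.
§16.7 is located in Zone A; does not board or breed animals → General Business Permit not required.
§16.8 occupies leased commercial space → exempt from Standard Certificate.

Annual Registration, Regulatory Certificate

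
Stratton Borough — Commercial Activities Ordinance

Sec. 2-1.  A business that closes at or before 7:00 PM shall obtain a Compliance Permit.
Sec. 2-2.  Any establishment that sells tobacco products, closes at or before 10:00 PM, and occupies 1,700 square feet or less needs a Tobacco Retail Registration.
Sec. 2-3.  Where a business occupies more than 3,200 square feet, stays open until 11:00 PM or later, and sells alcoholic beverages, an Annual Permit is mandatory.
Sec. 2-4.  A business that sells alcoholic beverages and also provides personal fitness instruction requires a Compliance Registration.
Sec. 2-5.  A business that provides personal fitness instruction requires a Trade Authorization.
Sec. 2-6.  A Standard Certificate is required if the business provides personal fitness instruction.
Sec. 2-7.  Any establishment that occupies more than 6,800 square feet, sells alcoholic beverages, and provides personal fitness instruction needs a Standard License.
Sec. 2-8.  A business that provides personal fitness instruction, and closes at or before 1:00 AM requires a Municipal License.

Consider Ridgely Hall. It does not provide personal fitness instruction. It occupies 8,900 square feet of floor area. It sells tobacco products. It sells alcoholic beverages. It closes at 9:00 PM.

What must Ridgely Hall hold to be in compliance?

Sec. 2-1. closes 9:00 PM, after 7:00 PM → Compliance Permit not required.
Sec. 2-2. sells tobacco products; closes 9:00 PM, at/before 10:00 PM; floor area 8,900 square feet > 1,700 square feet → Tobacco Retail Registration not required.
Sec. 2-3. floor area 8,900 square feet > 3,200 square feet; closes 9:00 PM, at/before 11:00 PM; sells alcoholic beverages → Annual Permit not required.
Sec. 2-4. sells alcoholic beverages; does not provide personal fitness instruction → Compliance Registration not required.
Sec. 2-5. does not provide personal fitness instruction → Trade Authorization not required.
Sec. 2-6. does not provide personal fitness instruction → Standard Certificate not required.
Sec. 2-7. floor area 8,900 square feet > 6,800 square feet; sells alcoholic beverages; does not provide personal fitness instruction → Standard License not required.
Sec. 2-8. does not provide personal fitness instruction; closes 9:00 PM, at/before 1:00 AM → Municipal License not required.

None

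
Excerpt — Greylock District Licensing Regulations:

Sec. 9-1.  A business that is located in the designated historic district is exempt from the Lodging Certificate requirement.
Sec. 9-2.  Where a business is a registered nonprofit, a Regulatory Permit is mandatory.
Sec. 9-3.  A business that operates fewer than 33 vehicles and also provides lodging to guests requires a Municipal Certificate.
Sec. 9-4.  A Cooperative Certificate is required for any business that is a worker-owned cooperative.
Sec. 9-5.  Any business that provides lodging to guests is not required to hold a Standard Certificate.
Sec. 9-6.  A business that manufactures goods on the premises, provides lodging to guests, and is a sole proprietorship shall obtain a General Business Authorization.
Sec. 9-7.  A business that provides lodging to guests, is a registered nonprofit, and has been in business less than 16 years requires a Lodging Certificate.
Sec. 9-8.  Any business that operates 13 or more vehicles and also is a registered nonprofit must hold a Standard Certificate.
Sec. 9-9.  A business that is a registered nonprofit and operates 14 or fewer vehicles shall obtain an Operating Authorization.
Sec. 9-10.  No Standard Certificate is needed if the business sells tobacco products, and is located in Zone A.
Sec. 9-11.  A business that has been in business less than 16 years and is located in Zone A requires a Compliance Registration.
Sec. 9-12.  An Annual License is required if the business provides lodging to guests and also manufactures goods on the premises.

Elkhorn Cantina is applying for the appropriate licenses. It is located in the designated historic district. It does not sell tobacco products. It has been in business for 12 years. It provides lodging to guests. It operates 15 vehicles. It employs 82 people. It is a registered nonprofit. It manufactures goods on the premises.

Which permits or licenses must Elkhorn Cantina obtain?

Sec. 9-1. is located in the designated historic district → exempt from Lodging Certificate.
Sec. 9-2. is a registered nonprofit → Regulatory Permit required.
Sec. 9-3. vehicles 15 < 33; provides lodging to guests → Municipal Certificate required.
Sec. 9-4. is a registered nonprofit (not: is a worker-owned cooperative) → Cooperative Certificate not required.
Sec. 9-5. provides lodging to guests → exempt from Standard Certificate.
Sec. 9-6. manufactures goods on the premises; provides lodging to guests; is a registered nonprofit (not: is a sole proprietorship) → General Business Authorization not required.
Sec. 9-7. provides lodging to guests; is a registered nonprofit; years in business 12 < 16 → Lodging Certificate required.
Sec. 9-8. vehicles 15 ≥ 13; is a registered nonprofit → Standard Certificate required.
Sec. 9-9. is a registered nonprofit; vehicles 15 > 14 → Operating Authorization not required.
Sec. 9-10. does not sell tobacco products; is located in the designated historic district (not: is located in Zone A) → Standard Certificate exemption does not apply.
Sec. 9-11. years in business 12 < 16; is located in the designated historic district (not: is located in Zone A) → Compliance Registration not required.
Sec. 9-12. provides lodging to guests; manufactures goods on the premises → Annual License required.

Annual License, Municipal Certificate, Regulatory Permit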